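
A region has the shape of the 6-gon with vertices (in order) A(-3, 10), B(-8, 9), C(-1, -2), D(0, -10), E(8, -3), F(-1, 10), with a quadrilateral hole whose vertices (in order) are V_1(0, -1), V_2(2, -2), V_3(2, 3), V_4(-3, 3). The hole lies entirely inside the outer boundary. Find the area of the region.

Outer boundary:
Apply the shoelace (surveyor's) formula: 2A = Σ (x_i·y_{i+1} − x_{i+1}·y_i), indices taken mod 6.
Σ = (53) + (25) + (10) + (80) + (77) + (20) = 265
Area = |Σ|/2 = 132.5.
Hole:
V_1→V_2: (0)(-2) − (2)(-1) = 2
V_2→V_3: (2)(3) − (2)(-2) = 10
V_3→V_4: (2)(3) − (-3)(3) = 15
V_4→V_1: (-3)(-1) − (0)(3) = 3
Σ = 30
Area = |Σ|/2 = 15.
Net area = 132.5 − 15 = 117.5.

117.5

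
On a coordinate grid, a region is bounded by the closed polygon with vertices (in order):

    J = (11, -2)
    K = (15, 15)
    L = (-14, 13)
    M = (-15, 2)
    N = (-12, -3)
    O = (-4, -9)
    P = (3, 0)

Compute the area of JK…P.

476.5

Cross-terms: 195, 405, 167, 69, 96, 27, -6  ⇒  Σ = 953
Area = |Σ|/2 = 476.5.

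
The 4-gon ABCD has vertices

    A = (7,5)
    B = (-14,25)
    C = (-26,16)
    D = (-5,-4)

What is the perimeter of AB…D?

|AB| = √((-21)² + (20)²) = √841 = 29
|BC| = √((-12)² + (-9)²) = √225 = 15
|CD| = √((21)² + (-20)²) = √841 = 29
|DA| = √((12)² + (9)²) = √225 = 15
Perimeter = 29 + 15 + 29 + 15 = 88.

88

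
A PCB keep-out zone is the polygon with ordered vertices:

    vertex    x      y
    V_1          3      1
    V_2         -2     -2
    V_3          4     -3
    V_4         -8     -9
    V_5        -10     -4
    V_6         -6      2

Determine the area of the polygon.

82

Σ = (-4) + (14) + (-60) + (-58) + (-44) + (-12) = -164
Area = |Σ|/2 = 82.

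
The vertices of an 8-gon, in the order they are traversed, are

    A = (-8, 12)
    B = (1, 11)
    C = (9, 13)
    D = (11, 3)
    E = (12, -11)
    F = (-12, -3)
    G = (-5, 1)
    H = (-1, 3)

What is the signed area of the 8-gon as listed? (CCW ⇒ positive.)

-328

Apply the shoelace (surveyor's) formula: 2A = Σ (x_i·y_{i+1} − x_{i+1}·y_i), indices taken mod 8.
Cross-terms: -100, -86, -116, -157, -168, -27, -14, 12  ⇒  Σ = -656
Signed area = Σ/2 = -328 (negative ⇒ clockwise traversal).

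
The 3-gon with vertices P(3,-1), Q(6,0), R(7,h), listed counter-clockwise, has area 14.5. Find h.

10

Write out the shoelace sum; only the two edges meeting at R involve h:
2·Area = [(6·h − 7·0) + (7·(-1) − 3·h)] + 6
       = 3·h + -1 = 29
⇒ h = 10.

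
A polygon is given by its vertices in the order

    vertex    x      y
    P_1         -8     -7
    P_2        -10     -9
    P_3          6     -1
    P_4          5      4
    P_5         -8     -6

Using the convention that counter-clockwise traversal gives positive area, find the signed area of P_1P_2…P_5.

Apply the shoelace (surveyor's) formula: 2A = Σ (x_i·y_{i+1} − x_{i+1}·y_i), indices taken mod 5.
P_1→P_2: (-8)(-9) − (-10)(-7) = 2
P_2→P_3: (-10)(-1) − (6)(-9) = 64
P_3→P_4: (6)(4) − (5)(-1) = 29
P_4→P_5: (5)(-6) − (-8)(4) = 2
P_5→P_1: (-8)(-7) − (-8)(-6) = 8
Σ = 105
Signed area = Σ/2 = 52.5 (positive ⇒ counter-clockwise traversal).

52.5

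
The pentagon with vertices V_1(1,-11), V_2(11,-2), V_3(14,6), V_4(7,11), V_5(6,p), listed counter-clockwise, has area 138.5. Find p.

Write out the shoelace sum; only the two edges meeting at V_5 involve p:
2·Area = [(7·p − 6·11) + (6·(-11) − 1·p)] + 325
       = 6·p + 193 = 277
⇒ p = 14.

14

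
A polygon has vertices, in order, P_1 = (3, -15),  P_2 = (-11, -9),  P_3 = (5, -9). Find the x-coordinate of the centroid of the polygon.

Apply Gauss's area formula. First the cross-terms c_i = x_i·y_{i+1} − x_{i+1}·y_i:
  -192, 144, -48  ⇒  2A = -96, A = -48.
Then Σ (x_i + x_{i+1})·c_i = 288, so x̄ = 288 / (6·(-48)) = -1.

-1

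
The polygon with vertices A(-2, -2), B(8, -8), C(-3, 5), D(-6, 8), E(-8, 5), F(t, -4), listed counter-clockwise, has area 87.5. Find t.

-9

The doubled signed area Σ (x_i y_{i+1} − x_{i+1} y_i) is linear in t.
With t=0 it equals 112; the coefficient of t is -7 (from the two edges through F).
So -7·t + 112 = 2·87.5 = 175 ⇒ t = -9.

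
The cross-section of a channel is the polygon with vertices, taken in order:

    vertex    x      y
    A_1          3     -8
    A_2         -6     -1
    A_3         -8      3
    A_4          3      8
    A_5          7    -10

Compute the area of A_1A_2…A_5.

Apply the surveyor's formula: 2A = Σ (x_i·y_{i+1} − x_{i+1}·y_i), indices taken mod 5.
Σ = (-51) + (-26) + (-73) + (-86) + (-26) = -262
Area = |Σ|/2 = 131.

131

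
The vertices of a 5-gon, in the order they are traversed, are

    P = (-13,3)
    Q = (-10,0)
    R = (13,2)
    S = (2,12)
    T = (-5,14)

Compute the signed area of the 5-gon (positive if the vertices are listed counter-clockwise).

P→Q: (-13)(0) − (-10)(3) = 30
Q→R: (-10)(2) − (13)(0) = -20
R→S: (13)(12) − (2)(2) = 152
S→T: (2)(14) − (-5)(12) = 88
T→P: (-5)(3) − (-13)(14) = 167
Σ = 417
Signed area = Σ/2 = 208.5 (positive ⇒ counter-clockwise traversal).

208.5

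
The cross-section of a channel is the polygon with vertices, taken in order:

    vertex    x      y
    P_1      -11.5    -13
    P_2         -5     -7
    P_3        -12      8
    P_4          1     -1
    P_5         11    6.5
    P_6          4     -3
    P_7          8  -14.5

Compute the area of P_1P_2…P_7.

Σ = (15.5) + (-124) + (4) + (17.5) + (-59) + (-34) + (-270.75) = -450.75
Area = |Σ|/2 = 225.375.

225.375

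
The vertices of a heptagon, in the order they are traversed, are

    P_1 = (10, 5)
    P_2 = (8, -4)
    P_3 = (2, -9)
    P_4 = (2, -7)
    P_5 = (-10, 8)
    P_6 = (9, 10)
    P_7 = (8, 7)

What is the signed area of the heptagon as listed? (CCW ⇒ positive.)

-206.5

P_1→P_2: (10)(-4) − (8)(5) = -80
P_2→P_3: (8)(-9) − (2)(-4) = -64
P_3→P_4: (2)(-7) − (2)(-9) = 4
P_4→P_5: (2)(8) − (-10)(-7) = -54
P_5→P_6: (-10)(10) − (9)(8) = -172
P_6→P_7: (9)(7) − (8)(10) = -17
P_7→P_1: (8)(5) − (10)(7) = -30
Σ = -413
Signed area = Σ/2 = -206.5 (negative ⇒ clockwise traversal).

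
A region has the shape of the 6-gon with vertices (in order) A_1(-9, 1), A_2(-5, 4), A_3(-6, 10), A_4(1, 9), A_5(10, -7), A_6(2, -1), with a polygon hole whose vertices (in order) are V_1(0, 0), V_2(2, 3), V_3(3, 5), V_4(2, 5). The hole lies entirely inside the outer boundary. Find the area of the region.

107.5

Outer boundary:
Σ = (-31) + (-26) + (-64) + (-97) + (4) + (-7) = -221
Area = |Σ|/2 = 110.5.
Hole:
Apply the surveyor's formula: 2A = Σ (x_i·y_{i+1} − x_{i+1}·y_i), indices taken mod 4.
V_1→V_2: (0)(3) − (2)(0) = 0
V_2→V_3: (2)(5) − (3)(3) = 1
V_3→V_4: (3)(5) − (2)(5) = 5
V_4→V_1: (2)(0) − (0)(5) = 0
Σ = 6
Area = |Σ|/2 = 3.
Net area = 110.5 − 3 = 107.5.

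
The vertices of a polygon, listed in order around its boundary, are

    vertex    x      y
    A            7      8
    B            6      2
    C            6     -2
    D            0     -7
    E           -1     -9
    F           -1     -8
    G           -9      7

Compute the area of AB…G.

Apply the shoelace (surveyor's) formula: 2A = Σ (x_i·y_{i+1} − x_{i+1}·y_i), indices taken mod 7.
Σ = (-34) + (-24) + (-42) + (-7) + (-1) + (-79) + (-121) = -308
Area = |Σ|/2 = 154.

154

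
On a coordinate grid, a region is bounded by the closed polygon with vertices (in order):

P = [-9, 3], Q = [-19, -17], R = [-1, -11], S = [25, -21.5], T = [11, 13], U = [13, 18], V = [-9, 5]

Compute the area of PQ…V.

767

P→Q: (-9)(-17) − (-19)(3) = 210
Q→R: (-19)(-11) − (-1)(-17) = 192
R→S: (-1)(-21.5) − (25)(-11) = 296.5
S→T: (25)(13) − (11)(-21.5) = 561.5
T→U: (11)(18) − (13)(13) = 29
U→V: (13)(5) − (-9)(18) = 227
V→P: (-9)(3) − (-9)(5) = 18
Σ = 1534
Area = |Σ|/2 = 767.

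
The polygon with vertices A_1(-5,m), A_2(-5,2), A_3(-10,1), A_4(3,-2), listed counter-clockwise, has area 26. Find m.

The doubled signed area Σ (x_i y_{i+1} − x_{i+1} y_i) is linear in m.
With m=0 it equals 12; the coefficient of m is 8 (from the two edges through A_1).
So 8·m + 12 = 2·26 = 52 ⇒ m = 5.

5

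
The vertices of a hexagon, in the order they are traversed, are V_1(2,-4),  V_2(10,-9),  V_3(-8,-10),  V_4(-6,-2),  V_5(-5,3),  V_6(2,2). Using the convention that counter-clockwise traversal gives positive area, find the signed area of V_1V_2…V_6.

Σ = (22) + (-172) + (-44) + (-28) + (-16) + (-12) = -250
Signed area = Σ/2 = -125 (negative ⇒ clockwise traversal).

-125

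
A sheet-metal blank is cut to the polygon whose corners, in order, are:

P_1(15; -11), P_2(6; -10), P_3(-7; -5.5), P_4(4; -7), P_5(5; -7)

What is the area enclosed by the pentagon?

Cross-terms: -84, -103, 71, 7, 50  ⇒  Σ = -59
Area = |Σ|/2 = 29.5.

29.5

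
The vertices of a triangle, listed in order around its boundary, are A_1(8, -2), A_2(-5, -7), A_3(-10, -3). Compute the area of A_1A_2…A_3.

Σ = (-66) + (-55) + (44) = -77
Area = |Σ|/2 = 38.5.

38.5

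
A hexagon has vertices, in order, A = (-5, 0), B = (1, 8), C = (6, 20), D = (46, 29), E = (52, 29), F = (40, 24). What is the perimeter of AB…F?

134

|AB| = √((6)² + (8)²) = √100 = 10
|BC| = √((5)² + (12)²) = √169 = 13
|CD| = √((40)² + (9)²) = √1681 = 41
|DE| = √((6)² + (0)²) = √36 = 6
|EF| = √((-12)² + (-5)²) = √169 = 13
|FA| = √((-45)² + (-24)²) = √2601 = 51
Perimeter = 10 + 13 + 41 + 6 + 13 + 51 = 134.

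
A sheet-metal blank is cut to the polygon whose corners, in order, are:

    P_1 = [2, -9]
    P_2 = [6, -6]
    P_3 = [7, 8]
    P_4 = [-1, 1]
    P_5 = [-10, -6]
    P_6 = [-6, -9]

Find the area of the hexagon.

P_1→P_2: (2)(-6) − (6)(-9) = 42
P_2→P_3: (6)(8) − (7)(-6) = 90
P_3→P_4: (7)(1) − (-1)(8) = 15
P_4→P_5: (-1)(-6) − (-10)(1) = 16
P_5→P_6: (-10)(-9) − (-6)(-6) = 54
P_6→P_1: (-6)(-9) − (2)(-9) = 72
Σ = 289
Area = |Σ|/2 = 144.5.

144.5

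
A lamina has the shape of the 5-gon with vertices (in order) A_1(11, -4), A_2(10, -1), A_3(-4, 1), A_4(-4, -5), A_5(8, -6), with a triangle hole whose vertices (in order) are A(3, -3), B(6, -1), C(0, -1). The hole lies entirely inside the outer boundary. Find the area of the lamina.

Outer boundary:
Apply the shoelace (surveyor's) formula: 2A = Σ (x_i·y_{i+1} − x_{i+1}·y_i), indices taken mod 5.
Σ = (29) + (6) + (24) + (64) + (34) = 157
Area = |Σ|/2 = 78.5.
Hole:
A→B: (3)(-1) − (6)(-3) = 15
B→C: (6)(-1) − (0)(-1) = -6
C→A: (0)(-3) − (3)(-1) = 3
Σ = 12
Area = |Σ|/2 = 6.
Net area = 78.5 − 6 = 72.5.

72.5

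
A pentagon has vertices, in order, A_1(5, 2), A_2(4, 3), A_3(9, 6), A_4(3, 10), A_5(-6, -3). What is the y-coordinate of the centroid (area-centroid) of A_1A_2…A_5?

757/195

Apply the shoelace formula. First the cross-terms c_i = x_i·y_{i+1} − x_{i+1}·y_i:
  7, -3, 72, 51, 3  ⇒  2A = 130, A = 65.
Then Σ (y_i + y_{i+1})·c_i = 1514, so ȳ = 1514 / (6·65) = 757/195.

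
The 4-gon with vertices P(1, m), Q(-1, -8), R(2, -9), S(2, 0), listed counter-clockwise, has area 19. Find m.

1

The doubled signed area Σ (x_i y_{i+1} − x_{i+1} y_i) is linear in m.
With m=0 it equals 35; the coefficient of m is 3 (from the two edges through P).
So 3·m + 35 = 2·19 = 38 ⇒ m = 1.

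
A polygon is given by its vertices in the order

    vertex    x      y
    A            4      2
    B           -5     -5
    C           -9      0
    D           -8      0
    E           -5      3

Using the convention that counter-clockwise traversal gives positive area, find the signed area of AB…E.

Apply the shoelace formula: 2A = Σ (x_i·y_{i+1} − x_{i+1}·y_i), indices taken mod 5.
Σ = (-10) + (-45) + (0) + (-24) + (-22) = -101
Signed area = Σ/2 = -50.5 (negative ⇒ clockwise traversal).

-50.5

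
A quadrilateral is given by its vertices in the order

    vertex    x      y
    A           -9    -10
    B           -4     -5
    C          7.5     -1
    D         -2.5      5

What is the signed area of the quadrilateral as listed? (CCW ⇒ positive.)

75.75

Σ = (5) + (41.5) + (35) + (70) = 151.5
Signed area = Σ/2 = 75.75 (positive ⇒ counter-clockwise traversal).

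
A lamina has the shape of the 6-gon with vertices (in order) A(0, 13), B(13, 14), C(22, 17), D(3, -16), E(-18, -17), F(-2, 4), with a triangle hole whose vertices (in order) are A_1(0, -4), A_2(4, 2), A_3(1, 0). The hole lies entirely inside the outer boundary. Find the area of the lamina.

Outer boundary:
Apply the shoelace (surveyor's) formula: 2A = Σ (x_i·y_{i+1} − x_{i+1}·y_i), indices taken mod 6.
Σ = (-169) + (-87) + (-403) + (-339) + (-106) + (-26) = -1130
Area = |Σ|/2 = 565.
Hole:
Apply the shoelace formula: 2A = Σ (x_i·y_{i+1} − x_{i+1}·y_i), indices taken mod 3.
Cross-terms: 16, -2, -4  ⇒  Σ = 10
Area = |Σ|/2 = 5.
Net area = 565 − 5 = 560.

560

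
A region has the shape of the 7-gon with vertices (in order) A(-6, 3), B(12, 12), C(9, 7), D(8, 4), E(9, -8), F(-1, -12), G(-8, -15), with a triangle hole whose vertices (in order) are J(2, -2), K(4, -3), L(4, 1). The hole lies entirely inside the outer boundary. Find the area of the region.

Outer boundary:
Apply the shoelace (surveyor's) formula: 2A = Σ (x_i·y_{i+1} − x_{i+1}·y_i), indices taken mod 7.
Cross-terms: -108, -24, -20, -100, -116, -81, -114  ⇒  Σ = -563
Area = |Σ|/2 = 281.5.
Hole:
Cross-terms: 2, 16, -10  ⇒  Σ = 8
Area = |Σ|/2 = 4.
Net area = 281.5 − 4 = 277.5.

277.5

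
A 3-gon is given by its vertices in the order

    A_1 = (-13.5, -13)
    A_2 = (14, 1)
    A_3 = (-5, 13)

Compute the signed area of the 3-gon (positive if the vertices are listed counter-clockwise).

298

Apply Gauss's area formula: 2A = Σ (x_i·y_{i+1} − x_{i+1}·y_i), indices taken mod 3.
A_1→A_2: (-13.5)(1) − (14)(-13) = 168.5
A_2→A_3: (14)(13) − (-5)(1) = 187
A_3→A_1: (-5)(-13) − (-13.5)(13) = 240.5
Σ = 596
Signed area = Σ/2 = 298 (positive ⇒ counter-clockwise traversal).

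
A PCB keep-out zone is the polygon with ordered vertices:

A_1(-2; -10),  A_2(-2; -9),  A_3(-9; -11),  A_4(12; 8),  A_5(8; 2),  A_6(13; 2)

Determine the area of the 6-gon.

88.5

Apply Gauss's area formula: 2A = Σ (x_i·y_{i+1} − x_{i+1}·y_i), indices taken mod 6.
Σ = (-2) + (-59) + (60) + (-40) + (-10) + (-126) = -177
Area = |Σ|/2 = 88.5.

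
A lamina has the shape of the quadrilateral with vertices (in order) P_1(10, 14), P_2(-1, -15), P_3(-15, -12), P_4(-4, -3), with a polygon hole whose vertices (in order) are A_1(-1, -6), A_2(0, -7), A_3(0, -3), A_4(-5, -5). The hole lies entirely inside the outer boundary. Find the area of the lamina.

Outer boundary:
Σ = (-136) + (-213) + (-3) + (-26) = -378
Area = |Σ|/2 = 189.
Hole:
Apply Gauss's area formula: 2A = Σ (x_i·y_{i+1} − x_{i+1}·y_i), indices taken mod 4.
Σ = (7) + (0) + (-15) + (25) = 17
Area = |Σ|/2 = 8.5.
Net area = 189 − 8.5 = 180.5.

180.5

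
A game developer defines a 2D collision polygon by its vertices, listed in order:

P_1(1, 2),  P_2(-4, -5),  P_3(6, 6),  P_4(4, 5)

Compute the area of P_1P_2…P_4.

Cross-terms: 3, 6, 6, 3  ⇒  Σ = 18
Area = |Σ|/2 = 9.

9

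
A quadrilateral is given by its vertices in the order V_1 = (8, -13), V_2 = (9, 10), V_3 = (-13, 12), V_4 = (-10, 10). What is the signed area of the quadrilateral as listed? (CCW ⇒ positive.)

237.5

Apply the shoelace formula: 2A = Σ (x_i·y_{i+1} − x_{i+1}·y_i), indices taken mod 4.
V_1→V_2: (8)(10) − (9)(-13) = 197
V_2→V_3: (9)(12) − (-13)(10) = 238
V_3→V_4: (-13)(10) − (-10)(12) = -10
V_4→V_1: (-10)(-13) − (8)(10) = 50
Σ = 475
Signed area = Σ/2 = 237.5 (positive ⇒ counter-clockwise traversal).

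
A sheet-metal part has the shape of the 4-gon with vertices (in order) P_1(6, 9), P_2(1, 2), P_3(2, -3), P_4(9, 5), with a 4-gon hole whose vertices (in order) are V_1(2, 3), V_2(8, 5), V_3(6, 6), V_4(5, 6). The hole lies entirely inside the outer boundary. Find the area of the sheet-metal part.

35.5

Outer boundary:
Apply the surveyor's formula: 2A = Σ (x_i·y_{i+1} − x_{i+1}·y_i), indices taken mod 4.
P_1→P_2: (6)(2) − (1)(9) = 3
P_2→P_3: (1)(-3) − (2)(2) = -7
P_3→P_4: (2)(5) − (9)(-3) = 37
P_4→P_1: (9)(9) − (6)(5) = 51
Σ = 84
Area = |Σ|/2 = 42.
Hole:
Apply Gauss's area formula: 2A = Σ (x_i·y_{i+1} − x_{i+1}·y_i), indices taken mod 4.
Σ = (-14) + (18) + (6) + (3) = 13
Area = |Σ|/2 = 6.5.
Net area = 42 − 6.5 = 35.5.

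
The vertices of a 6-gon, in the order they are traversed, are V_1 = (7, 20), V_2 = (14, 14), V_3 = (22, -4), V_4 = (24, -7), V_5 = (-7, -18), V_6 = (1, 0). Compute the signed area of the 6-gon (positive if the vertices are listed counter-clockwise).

-523.5

V_1→V_2: (7)(14) − (14)(20) = -182
V_2→V_3: (14)(-4) − (22)(14) = -364
V_3→V_4: (22)(-7) − (24)(-4) = -58
V_4→V_5: (24)(-18) − (-7)(-7) = -481
V_5→V_6: (-7)(0) − (1)(-18) = 18
V_6→V_1: (1)(20) − (7)(0) = 20
Σ = -1047
Signed area = Σ/2 = -523.5 (negative ⇒ clockwise traversal).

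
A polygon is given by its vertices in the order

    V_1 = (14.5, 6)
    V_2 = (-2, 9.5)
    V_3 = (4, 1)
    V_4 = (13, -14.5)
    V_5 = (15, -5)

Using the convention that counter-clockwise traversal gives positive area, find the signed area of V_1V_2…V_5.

Apply Gauss's area formula: 2A = Σ (x_i·y_{i+1} − x_{i+1}·y_i), indices taken mod 5.
Cross-terms: 149.75, -40, -71, 152.5, 162.5  ⇒  Σ = 353.75
Signed area = Σ/2 = 176.875 (positive ⇒ counter-clockwise traversal).

176.875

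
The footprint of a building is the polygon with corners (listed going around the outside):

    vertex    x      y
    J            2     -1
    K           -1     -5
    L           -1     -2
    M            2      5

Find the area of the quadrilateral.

13.5

Apply the surveyor's formula: 2A = Σ (x_i·y_{i+1} − x_{i+1}·y_i), indices taken mod 4.
Cross-terms: -11, -3, -1, -12  ⇒  Σ = -27
Area = |Σ|/2 = 13.5.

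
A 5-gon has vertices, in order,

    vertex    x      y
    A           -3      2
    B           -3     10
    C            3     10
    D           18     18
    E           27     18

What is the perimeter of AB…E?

|AB| = √((0)² + (8)²) = √64 = 8
|BC| = √((6)² + (0)²) = √36 = 6
|CD| = √((15)² + (8)²) = √289 = 17
|DE| = √((9)² + (0)²) = √81 = 9
|EA| = √((-30)² + (-16)²) = √1156 = 34
Perimeter = 8 + 6 + 17 + 9 + 34 = 74.

74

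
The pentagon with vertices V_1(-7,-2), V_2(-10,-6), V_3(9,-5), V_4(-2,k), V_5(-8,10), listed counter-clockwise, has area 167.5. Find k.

9

Write out the shoelace sum; only the two edges meeting at V_4 involve k:
2·Area = [(9·k − (-2)·(-5)) + ((-2)·10 − (-8)·k)] + 212
       = 17·k + 182 = 335
⇒ k = 9.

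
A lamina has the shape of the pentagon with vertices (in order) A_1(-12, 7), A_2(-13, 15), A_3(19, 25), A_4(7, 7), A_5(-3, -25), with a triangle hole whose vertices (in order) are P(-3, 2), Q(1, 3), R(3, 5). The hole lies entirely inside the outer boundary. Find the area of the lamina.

Outer boundary:
Apply the surveyor's formula: 2A = Σ (x_i·y_{i+1} − x_{i+1}·y_i), indices taken mod 5.
A_1→A_2: (-12)(15) − (-13)(7) = -89
A_2→A_3: (-13)(25) − (19)(15) = -610
A_3→A_4: (19)(7) − (7)(25) = -42
A_4→A_5: (7)(-25) − (-3)(7) = -154
A_5→A_1: (-3)(7) − (-12)(-25) = -321
Σ = -1216
Area = |Σ|/2 = 608.
Hole:
Σ = (-11) + (-4) + (21) = 6
Area = |Σ|/2 = 3.
Net area = 608 − 3 = 605.

605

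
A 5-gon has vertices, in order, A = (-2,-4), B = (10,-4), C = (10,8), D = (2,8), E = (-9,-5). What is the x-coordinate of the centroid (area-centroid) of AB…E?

2.95

Apply the shoelace (surveyor's) formula. First the cross-terms c_i = x_i·y_{i+1} − x_{i+1}·y_i:
  48, 120, 64, 62, 26  ⇒  2A = 320, A = 160.
Then Σ (x_i + x_{i+1})·c_i = 2832, so x̄ = 2832 / (6·160) = 2.95.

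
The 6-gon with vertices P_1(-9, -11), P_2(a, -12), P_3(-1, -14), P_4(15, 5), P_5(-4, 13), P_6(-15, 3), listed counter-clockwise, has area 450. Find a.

-3

The doubled signed area Σ (x_i y_{i+1} − x_{i+1} y_i) is linear in a.
With a=0 it equals 891; the coefficient of a is -3 (from the two edges through P_2).
So -3·a + 891 = 2·450 = 900 ⇒ a = -3.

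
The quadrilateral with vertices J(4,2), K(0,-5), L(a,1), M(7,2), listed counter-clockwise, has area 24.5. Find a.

Write out the shoelace sum; only the two edges meeting at L involve a:
2·Area = [(0·1 − a·(-5)) + (a·2 − 7·1)] + -14
       = 7·a + -21 = 49
⇒ a = 10.

10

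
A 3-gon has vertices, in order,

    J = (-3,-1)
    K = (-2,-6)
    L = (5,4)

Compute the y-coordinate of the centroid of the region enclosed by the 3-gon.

Apply the shoelace (surveyor's) formula. First the cross-terms c_i = x_i·y_{i+1} − x_{i+1}·y_i:
  16, 22, 7  ⇒  2A = 45, A = 22.5.
Then Σ (y_i + y_{i+1})·c_i = -135, so ȳ = -135 / (6·22.5) = -1.

-1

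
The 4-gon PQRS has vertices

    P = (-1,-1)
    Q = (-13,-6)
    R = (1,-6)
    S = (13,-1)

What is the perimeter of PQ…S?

54

|PQ| = √((-12)² + (-5)²) = √169 = 13
|QR| = √((14)² + (0)²) = √196 = 14
|RS| = √((12)² + (5)²) = √169 = 13
|SP| = √((-14)² + (0)²) = √196 = 14
Perimeter = 13 + 14 + 13 + 14 = 54.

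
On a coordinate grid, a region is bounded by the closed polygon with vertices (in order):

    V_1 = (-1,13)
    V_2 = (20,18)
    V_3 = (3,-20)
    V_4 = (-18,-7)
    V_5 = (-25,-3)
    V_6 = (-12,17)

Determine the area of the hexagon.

Σ = (-278) + (-454) + (-381) + (-121) + (-461) + (-139) = -1834
Area = |Σ|/2 = 917.

917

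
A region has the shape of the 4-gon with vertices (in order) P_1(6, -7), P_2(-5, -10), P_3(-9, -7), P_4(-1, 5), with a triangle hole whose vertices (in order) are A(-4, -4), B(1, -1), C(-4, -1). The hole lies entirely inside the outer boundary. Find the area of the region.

Outer boundary:
P_1→P_2: (6)(-10) − (-5)(-7) = -95
P_2→P_3: (-5)(-7) − (-9)(-10) = -55
P_3→P_4: (-9)(5) − (-1)(-7) = -52
P_4→P_1: (-1)(-7) − (6)(5) = -23
Σ = -225
Area = |Σ|/2 = 112.5.
Hole:
Cross-terms: 8, -5, 12  ⇒  Σ = 15
Area = |Σ|/2 = 7.5.
Net area = 112.5 − 7.5 = 105.

105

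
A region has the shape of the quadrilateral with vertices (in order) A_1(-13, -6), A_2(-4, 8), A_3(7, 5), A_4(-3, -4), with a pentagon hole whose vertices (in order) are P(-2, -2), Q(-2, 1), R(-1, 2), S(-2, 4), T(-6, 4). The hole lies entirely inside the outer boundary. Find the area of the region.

112

Outer boundary:
Apply the surveyor's formula: 2A = Σ (x_i·y_{i+1} − x_{i+1}·y_i), indices taken mod 4.
Σ = (-128) + (-76) + (-13) + (-34) = -251
Area = |Σ|/2 = 125.5.
Hole:
Apply the shoelace (surveyor's) formula: 2A = Σ (x_i·y_{i+1} − x_{i+1}·y_i), indices taken mod 5.
Σ = (-6) + (-3) + (0) + (16) + (20) = 27
Area = |Σ|/2 = 13.5.
Net area = 125.5 − 13.5 = 112.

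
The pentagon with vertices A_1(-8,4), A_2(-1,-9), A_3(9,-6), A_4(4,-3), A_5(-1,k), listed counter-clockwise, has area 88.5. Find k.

2

The doubled signed area Σ (x_i y_{i+1} − x_{i+1} y_i) is linear in k.
With k=0 it equals 153; the coefficient of k is 12 (from the two edges through A_5).
So 12·k + 153 = 2·88.5 = 177 ⇒ k = 2.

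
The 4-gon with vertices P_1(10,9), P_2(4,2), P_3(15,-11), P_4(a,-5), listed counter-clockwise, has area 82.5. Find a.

The doubled signed area Σ (x_i y_{i+1} − x_{i+1} y_i) is linear in a.
With a=0 it equals -115; the coefficient of a is 20 (from the two edges through P_4).
So 20·a + -115 = 2·82.5 = 165 ⇒ a = 14.

14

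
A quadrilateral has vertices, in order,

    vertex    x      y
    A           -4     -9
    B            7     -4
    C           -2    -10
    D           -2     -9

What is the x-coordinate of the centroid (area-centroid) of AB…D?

Apply the shoelace formula. First the cross-terms c_i = x_i·y_{i+1} − x_{i+1}·y_i:
  79, -78, -2, -18  ⇒  2A = -19, A = -9.5.
Then Σ (x_i + x_{i+1})·c_i = -37, so x̄ = -37 / (6·(-9.5)) = 37/57.

37/57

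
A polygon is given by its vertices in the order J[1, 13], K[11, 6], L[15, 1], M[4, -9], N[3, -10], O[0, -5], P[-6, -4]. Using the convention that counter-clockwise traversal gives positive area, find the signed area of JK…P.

Apply the shoelace (surveyor's) formula: 2A = Σ (x_i·y_{i+1} − x_{i+1}·y_i), indices taken mod 7.
Σ = (-137) + (-79) + (-139) + (-13) + (-15) + (-30) + (-74) = -487
Signed area = Σ/2 = -243.5 (negative ⇒ clockwise traversal).

-243.5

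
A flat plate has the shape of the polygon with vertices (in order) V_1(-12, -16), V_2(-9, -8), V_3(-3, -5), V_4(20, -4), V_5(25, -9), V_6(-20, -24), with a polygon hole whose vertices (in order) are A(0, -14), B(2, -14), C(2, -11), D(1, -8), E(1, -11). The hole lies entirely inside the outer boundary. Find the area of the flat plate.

Outer boundary:
Apply the shoelace formula: 2A = Σ (x_i·y_{i+1} − x_{i+1}·y_i), indices taken mod 6.
V_1→V_2: (-12)(-8) − (-9)(-16) = -48
V_2→V_3: (-9)(-5) − (-3)(-8) = 21
V_3→V_4: (-3)(-4) − (20)(-5) = 112
V_4→V_5: (20)(-9) − (25)(-4) = -80
V_5→V_6: (25)(-24) − (-20)(-9) = -780
V_6→V_1: (-20)(-16) − (-12)(-24) = 32
Σ = -743
Area = |Σ|/2 = 371.5.
Hole:
Σ = (28) + (6) + (-5) + (-3) + (-14) = 12
Area = |Σ|/2 = 6.
Net area = 371.5 − 6 = 365.5.

365.5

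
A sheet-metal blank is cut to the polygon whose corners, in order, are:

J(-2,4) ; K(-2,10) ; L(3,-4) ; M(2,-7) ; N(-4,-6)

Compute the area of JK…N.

57.5

Σ = (-12) + (-22) + (-13) + (-40) + (-28) = -115
Area = |Σ|/2 = 57.5.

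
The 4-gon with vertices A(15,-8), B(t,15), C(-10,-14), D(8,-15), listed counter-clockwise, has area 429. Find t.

The doubled signed area Σ (x_i y_{i+1} − x_{i+1} y_i) is linear in t.
With t=0 it equals 798; the coefficient of t is -6 (from the two edges through B).
So -6·t + 798 = 2·429 = 858 ⇒ t = -10.

-10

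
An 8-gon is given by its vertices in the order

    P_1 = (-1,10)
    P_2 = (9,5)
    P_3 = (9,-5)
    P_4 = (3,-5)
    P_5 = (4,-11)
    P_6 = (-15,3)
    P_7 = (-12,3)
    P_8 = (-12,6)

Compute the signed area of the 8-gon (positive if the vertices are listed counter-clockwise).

Apply Gauss's area formula: 2A = Σ (x_i·y_{i+1} − x_{i+1}·y_i), indices taken mod 8.
Σ = (-95) + (-90) + (-30) + (-13) + (-153) + (-9) + (-36) + (-114) = -540
Signed area = Σ/2 = -270 (negative ⇒ clockwise traversal).

-270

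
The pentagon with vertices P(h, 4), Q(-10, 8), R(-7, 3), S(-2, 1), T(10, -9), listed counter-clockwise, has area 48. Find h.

Write out the shoelace sum; only the two edges meeting at P involve h:
2·Area = [(10·4 − h·(-9)) + (h·8 − (-10)·4)] + 33
       = 17·h + 113 = 96
⇒ h = -1.

-1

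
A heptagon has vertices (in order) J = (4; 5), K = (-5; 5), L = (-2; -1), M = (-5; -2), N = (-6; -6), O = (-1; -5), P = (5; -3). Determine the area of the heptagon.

83

Apply Gauss's area formula: 2A = Σ (x_i·y_{i+1} − x_{i+1}·y_i), indices taken mod 7.
Cross-terms: 45, 15, -1, 18, 24, 28, 37  ⇒  Σ = 166
Area = |Σ|/2 = 83.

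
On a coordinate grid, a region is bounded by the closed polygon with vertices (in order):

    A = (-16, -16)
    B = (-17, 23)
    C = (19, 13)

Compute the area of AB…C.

697

Apply the surveyor's formula: 2A = Σ (x_i·y_{i+1} − x_{i+1}·y_i), indices taken mod 3.
A→B: (-16)(23) − (-17)(-16) = -640
B→C: (-17)(13) − (19)(23) = -658
C→A: (19)(-16) − (-16)(13) = -96
Σ = -1394
Area = |Σ|/2 = 697.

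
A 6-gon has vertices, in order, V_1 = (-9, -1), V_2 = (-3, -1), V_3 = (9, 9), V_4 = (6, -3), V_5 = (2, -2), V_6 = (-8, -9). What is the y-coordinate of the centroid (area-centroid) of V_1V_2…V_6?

Apply the shoelace formula. First the cross-terms c_i = x_i·y_{i+1} − x_{i+1}·y_i:
  6, -18, -81, -6, -34, -73  ⇒  2A = -206, A = -103.
Then Σ (y_i + y_{i+1})·c_i = 492, so ȳ = 492 / (6·(-103)) = -82/103.

-82/103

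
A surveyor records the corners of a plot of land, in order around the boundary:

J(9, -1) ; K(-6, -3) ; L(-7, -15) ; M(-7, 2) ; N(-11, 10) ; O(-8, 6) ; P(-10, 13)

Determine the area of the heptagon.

Cross-terms: -33, 69, -119, -48, 14, -44, -107  ⇒  Σ = -268
Area = |Σ|/2 = 134.

134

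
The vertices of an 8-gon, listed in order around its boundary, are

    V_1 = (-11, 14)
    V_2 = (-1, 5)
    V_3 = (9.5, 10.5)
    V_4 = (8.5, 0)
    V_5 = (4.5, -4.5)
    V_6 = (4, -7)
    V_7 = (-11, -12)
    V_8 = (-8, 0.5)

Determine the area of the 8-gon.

V_1→V_2: (-11)(5) − (-1)(14) = -41
V_2→V_3: (-1)(10.5) − (9.5)(5) = -58
V_3→V_4: (9.5)(0) − (8.5)(10.5) = -89.25
V_4→V_5: (8.5)(-4.5) − (4.5)(0) = -38.25
V_5→V_6: (4.5)(-7) − (4)(-4.5) = -13.5
V_6→V_7: (4)(-12) − (-11)(-7) = -125
V_7→V_8: (-11)(0.5) − (-8)(-12) = -101.5
V_8→V_1: (-8)(14) − (-11)(0.5) = -106.5
Σ = -573
Area = |Σ|/2 = 286.5.

286.5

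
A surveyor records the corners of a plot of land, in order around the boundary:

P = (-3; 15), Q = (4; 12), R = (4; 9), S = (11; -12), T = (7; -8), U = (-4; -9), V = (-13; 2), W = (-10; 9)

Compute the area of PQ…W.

349.5

Apply the shoelace (surveyor's) formula: 2A = Σ (x_i·y_{i+1} − x_{i+1}·y_i), indices taken mod 8.
P→Q: (-3)(12) − (4)(15) = -96
Q→R: (4)(9) − (4)(12) = -12
R→S: (4)(-12) − (11)(9) = -147
S→T: (11)(-8) − (7)(-12) = -4
T→U: (7)(-9) − (-4)(-8) = -95
U→V: (-4)(2) − (-13)(-9) = -125
V→W: (-13)(9) − (-10)(2) = -97
W→P: (-10)(15) − (-3)(9) = -123
Σ = -699
Area = |Σ|/2 = 349.5.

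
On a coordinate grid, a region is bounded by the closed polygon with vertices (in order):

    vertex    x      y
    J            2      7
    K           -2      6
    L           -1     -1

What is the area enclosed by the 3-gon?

Σ = (26) + (8) + (-5) = 29
Area = |Σ|/2 = 14.5.

14.5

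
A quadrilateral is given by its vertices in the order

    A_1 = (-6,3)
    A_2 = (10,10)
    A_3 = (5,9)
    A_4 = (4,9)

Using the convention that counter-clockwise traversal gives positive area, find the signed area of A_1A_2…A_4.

Apply the shoelace formula: 2A = Σ (x_i·y_{i+1} − x_{i+1}·y_i), indices taken mod 4.
Cross-terms: -90, 40, 9, 66  ⇒  Σ = 25
Signed area = Σ/2 = 12.5 (positive ⇒ counter-clockwise traversal).

12.5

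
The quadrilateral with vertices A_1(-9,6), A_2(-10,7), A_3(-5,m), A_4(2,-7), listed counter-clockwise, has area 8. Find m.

Write out the shoelace sum; only the two edges meeting at A_3 involve m:
2·Area = [((-10)·m − (-5)·7) + ((-5)·(-7) − 2·m)] + -54
       = -12·m + 16 = 16
⇒ m = 0.

0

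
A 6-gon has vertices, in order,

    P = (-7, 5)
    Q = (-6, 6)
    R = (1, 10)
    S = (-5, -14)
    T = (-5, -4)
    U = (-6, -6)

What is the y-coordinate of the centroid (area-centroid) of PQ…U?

70/79

Apply the shoelace formula. First the cross-terms c_i = x_i·y_{i+1} − x_{i+1}·y_i:
  -12, -66, 36, -50, 6, -72  ⇒  2A = -158, A = -79.
Then Σ (y_i + y_{i+1})·c_i = -420, so ȳ = -420 / (6·(-79)) = 70/79.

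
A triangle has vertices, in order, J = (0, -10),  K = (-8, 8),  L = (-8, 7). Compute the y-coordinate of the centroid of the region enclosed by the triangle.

5/3

Apply the surveyor's formula. First the cross-terms c_i = x_i·y_{i+1} − x_{i+1}·y_i:
  -80, 8, 80  ⇒  2A = 8, A = 4.
Then Σ (y_i + y_{i+1})·c_i = 40, so ȳ = 40 / (6·4) = 5/3.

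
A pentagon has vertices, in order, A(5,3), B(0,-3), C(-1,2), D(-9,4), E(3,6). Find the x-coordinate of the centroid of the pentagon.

-16/273

Apply the surveyor's formula. First the cross-terms c_i = x_i·y_{i+1} − x_{i+1}·y_i:
  -15, -3, 14, -66, -21  ⇒  2A = -91, A = -45.5.
Then Σ (x_i + x_{i+1})·c_i = 16, so x̄ = 16 / (6·(-45.5)) = -16/273.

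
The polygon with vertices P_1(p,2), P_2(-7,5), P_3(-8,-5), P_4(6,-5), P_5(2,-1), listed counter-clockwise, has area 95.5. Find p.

Write out the shoelace sum; only the two edges meeting at P_1 involve p:
2·Area = [(2·2 − p·(-1)) + (p·5 − (-7)·2)] + 149
       = 6·p + 167 = 191
⇒ p = 4.

4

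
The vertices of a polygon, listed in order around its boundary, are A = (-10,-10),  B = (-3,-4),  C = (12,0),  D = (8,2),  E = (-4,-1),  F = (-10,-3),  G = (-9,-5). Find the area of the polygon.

73.5

A→B: (-10)(-4) − (-3)(-10) = 10
B→C: (-3)(0) − (12)(-4) = 48
C→D: (12)(2) − (8)(0) = 24
D→E: (8)(-1) − (-4)(2) = 0
E→F: (-4)(-3) − (-10)(-1) = 2
F→G: (-10)(-5) − (-9)(-3) = 23
G→A: (-9)(-10) − (-10)(-5) = 40
Σ = 147
Area = |Σ|/2 = 73.5.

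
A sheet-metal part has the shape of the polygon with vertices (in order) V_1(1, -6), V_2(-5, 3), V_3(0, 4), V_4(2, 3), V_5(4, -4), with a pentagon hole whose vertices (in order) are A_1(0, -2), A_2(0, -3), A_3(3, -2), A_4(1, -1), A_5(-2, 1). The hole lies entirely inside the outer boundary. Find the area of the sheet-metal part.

42

Outer boundary:
Apply the shoelace formula: 2A = Σ (x_i·y_{i+1} − x_{i+1}·y_i), indices taken mod 5.
Σ = (-27) + (-20) + (-8) + (-20) + (-20) = -95
Area = |Σ|/2 = 47.5.
Hole:
Apply Gauss's area formula: 2A = Σ (x_i·y_{i+1} − x_{i+1}·y_i), indices taken mod 5.
Cross-terms: 0, 9, -1, -1, 4  ⇒  Σ = 11
Area = |Σ|/2 = 5.5.
Net area = 47.5 − 5.5 = 42.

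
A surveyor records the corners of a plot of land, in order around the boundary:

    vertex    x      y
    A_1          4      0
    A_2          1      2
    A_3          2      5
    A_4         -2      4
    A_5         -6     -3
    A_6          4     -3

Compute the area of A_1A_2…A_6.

49.5

Apply the surveyor's formula: 2A = Σ (x_i·y_{i+1} − x_{i+1}·y_i), indices taken mod 6.
Σ = (8) + (1) + (18) + (30) + (30) + (12) = 99
Area = |Σ|/2 = 49.5.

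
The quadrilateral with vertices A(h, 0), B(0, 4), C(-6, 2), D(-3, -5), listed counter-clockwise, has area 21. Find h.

The doubled signed area Σ (x_i y_{i+1} − x_{i+1} y_i) is linear in h.
With h=0 it equals 60; the coefficient of h is 9 (from the two edges through A).
So 9·h + 60 = 2·21 = 42 ⇒ h = -2.

-2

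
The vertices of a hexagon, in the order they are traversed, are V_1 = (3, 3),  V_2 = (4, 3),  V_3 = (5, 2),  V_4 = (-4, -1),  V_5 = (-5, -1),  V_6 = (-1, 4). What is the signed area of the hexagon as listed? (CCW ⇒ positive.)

Apply Gauss's area formula: 2A = Σ (x_i·y_{i+1} − x_{i+1}·y_i), indices taken mod 6.
Cross-terms: -3, -7, 3, -1, -21, -15  ⇒  Σ = -44
Signed area = Σ/2 = -22 (negative ⇒ clockwise traversal).

-22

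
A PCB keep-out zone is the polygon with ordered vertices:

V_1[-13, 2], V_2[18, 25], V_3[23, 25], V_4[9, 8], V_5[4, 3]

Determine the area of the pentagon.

242.5

Apply Gauss's area formula: 2A = Σ (x_i·y_{i+1} − x_{i+1}·y_i), indices taken mod 5.
Σ = (-361) + (-125) + (-41) + (-5) + (47) = -485
Area = |Σ|/2 = 242.5.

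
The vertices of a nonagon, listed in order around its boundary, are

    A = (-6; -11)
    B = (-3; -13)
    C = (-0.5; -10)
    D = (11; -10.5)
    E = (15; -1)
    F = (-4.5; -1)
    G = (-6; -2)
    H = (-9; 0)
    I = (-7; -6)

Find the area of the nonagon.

Apply the shoelace (surveyor's) formula: 2A = Σ (x_i·y_{i+1} − x_{i+1}·y_i), indices taken mod 9.
A→B: (-6)(-13) − (-3)(-11) = 45
B→C: (-3)(-10) − (-0.5)(-13) = 23.5
C→D: (-0.5)(-10.5) − (11)(-10) = 115.25
D→E: (11)(-1) − (15)(-10.5) = 146.5
E→F: (15)(-1) − (-4.5)(-1) = -19.5
F→G: (-4.5)(-2) − (-6)(-1) = 3
G→H: (-6)(0) − (-9)(-2) = -18
H→I: (-9)(-6) − (-7)(0) = 54
I→A: (-7)(-11) − (-6)(-6) = 41
Σ = 390.75
Area = |Σ|/2 = 195.375.

195.375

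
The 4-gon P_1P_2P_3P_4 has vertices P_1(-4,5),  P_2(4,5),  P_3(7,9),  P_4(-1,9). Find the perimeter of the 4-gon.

26

|P_1P_2| = √((8)² + (0)²) = √64 = 8
|P_2P_3| = √((3)² + (4)²) = √25 = 5
|P_3P_4| = √((-8)² + (0)²) = √64 = 8
|P_4P_1| = √((-3)² + (-4)²) = √25 = 5
Perimeter = 8 + 5 + 8 + 5 = 26.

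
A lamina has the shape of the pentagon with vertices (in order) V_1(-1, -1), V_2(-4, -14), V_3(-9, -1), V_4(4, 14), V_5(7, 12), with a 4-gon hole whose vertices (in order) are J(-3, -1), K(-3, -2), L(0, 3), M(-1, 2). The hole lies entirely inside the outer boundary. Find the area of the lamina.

Outer boundary:
Σ = (10) + (-122) + (-122) + (-50) + (5) = -279
Area = |Σ|/2 = 139.5.
Hole:
Σ = (3) + (-9) + (3) + (7) = 4
Area = |Σ|/2 = 2.
Net area = 139.5 − 2 = 137.5.

137.5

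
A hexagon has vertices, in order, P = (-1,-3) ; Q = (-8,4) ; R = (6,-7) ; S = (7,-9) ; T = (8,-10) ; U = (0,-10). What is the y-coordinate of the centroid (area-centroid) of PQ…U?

-1648/267

Apply the shoelace formula. First the cross-terms c_i = x_i·y_{i+1} − x_{i+1}·y_i:
  -28, 32, -5, 2, -80, -10  ⇒  2A = -89, A = -44.5.
Then Σ (y_i + y_{i+1})·c_i = 1648, so ȳ = 1648 / (6·(-44.5)) = -1648/267.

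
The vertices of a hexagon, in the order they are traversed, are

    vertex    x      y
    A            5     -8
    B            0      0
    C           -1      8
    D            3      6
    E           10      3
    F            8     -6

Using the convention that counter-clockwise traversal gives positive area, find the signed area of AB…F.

Apply the surveyor's formula: 2A = Σ (x_i·y_{i+1} − x_{i+1}·y_i), indices taken mod 6.
Σ = (0) + (0) + (-30) + (-51) + (-84) + (-34) = -199
Signed area = Σ/2 = -99.5 (negative ⇒ clockwise traversal).

-99.5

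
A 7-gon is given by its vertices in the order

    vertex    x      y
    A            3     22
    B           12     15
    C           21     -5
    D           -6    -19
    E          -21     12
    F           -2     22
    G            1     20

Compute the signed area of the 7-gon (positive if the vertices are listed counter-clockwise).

Apply the surveyor's formula: 2A = Σ (x_i·y_{i+1} − x_{i+1}·y_i), indices taken mod 7.
Σ = (-219) + (-375) + (-429) + (-471) + (-438) + (-62) + (-38) = -2032
Signed area = Σ/2 = -1016 (negative ⇒ clockwise traversal).

-1016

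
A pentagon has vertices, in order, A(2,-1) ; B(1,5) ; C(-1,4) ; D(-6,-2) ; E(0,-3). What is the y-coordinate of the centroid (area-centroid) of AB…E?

0.3

Apply the shoelace formula. First the cross-terms c_i = x_i·y_{i+1} − x_{i+1}·y_i:
  11, 9, 26, 18, 6  ⇒  2A = 70, A = 35.
Then Σ (y_i + y_{i+1})·c_i = 63, so ȳ = 63 / (6·35) = 0.3.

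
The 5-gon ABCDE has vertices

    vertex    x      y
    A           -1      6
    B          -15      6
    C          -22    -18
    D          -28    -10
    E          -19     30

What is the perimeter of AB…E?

|AB| = √((-14)² + (0)²) = √196 = 14
|BC| = √((-7)² + (-24)²) = √625 = 25
|CD| = √((-6)² + (8)²) = √100 = 10
|DE| = √((9)² + (40)²) = √1681 = 41
|EA| = √((18)² + (-24)²) = √900 = 30
Perimeter = 14 + 25 + 10 + 41 + 30 = 120.

120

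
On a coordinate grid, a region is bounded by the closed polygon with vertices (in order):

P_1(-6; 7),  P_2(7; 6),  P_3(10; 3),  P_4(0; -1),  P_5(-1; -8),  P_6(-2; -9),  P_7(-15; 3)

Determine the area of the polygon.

Apply Gauss's area formula: 2A = Σ (x_i·y_{i+1} − x_{i+1}·y_i), indices taken mod 7.
Cross-terms: -85, -39, -10, -1, -7, -141, -87  ⇒  Σ = -370
Area = |Σ|/2 = 185.

185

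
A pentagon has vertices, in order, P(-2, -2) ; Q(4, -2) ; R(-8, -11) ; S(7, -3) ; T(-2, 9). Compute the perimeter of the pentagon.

|PQ| = √((6)² + (0)²) = √36 = 6
|QR| = √((-12)² + (-9)²) = √225 = 15
|RS| = √((15)² + (8)²) = √289 = 17
|ST| = √((-9)² + (12)²) = √225 = 15
|TP| = √((0)² + (-11)²) = √121 = 11
Perimeter = 6 + 15 + 17 + 15 + 11 = 64.

64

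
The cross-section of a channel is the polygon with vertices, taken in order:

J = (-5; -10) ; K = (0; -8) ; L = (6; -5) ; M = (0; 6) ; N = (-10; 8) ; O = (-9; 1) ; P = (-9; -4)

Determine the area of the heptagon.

Apply the shoelace (surveyor's) formula: 2A = Σ (x_i·y_{i+1} − x_{i+1}·y_i), indices taken mod 7.
J→K: (-5)(-8) − (0)(-10) = 40
K→L: (0)(-5) − (6)(-8) = 48
L→M: (6)(6) − (0)(-5) = 36
M→N: (0)(8) − (-10)(6) = 60
N→O: (-10)(1) − (-9)(8) = 62
O→P: (-9)(-4) − (-9)(1) = 45
P→J: (-9)(-10) − (-5)(-4) = 70
Σ = 361
Area = |Σ|/2 = 180.5.

180.5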